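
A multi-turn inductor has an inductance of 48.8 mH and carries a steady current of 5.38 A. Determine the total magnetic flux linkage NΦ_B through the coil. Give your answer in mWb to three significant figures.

From L = NΦ_B/I, the flux linkage is NΦ_B = LI.
NΦ_B = (4.880×10^-2 H)(5.38 A) = 0.2625 Wb.

NΦ_B ≈ 263 mWb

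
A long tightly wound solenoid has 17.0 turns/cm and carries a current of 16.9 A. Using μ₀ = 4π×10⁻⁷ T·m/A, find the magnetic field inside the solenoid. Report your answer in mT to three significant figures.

Inside a long solenoid, B = μ₀nI.
B = (4π×10⁻⁷)(1.700×10^3 m⁻¹)(16.9 A) = 3.610×10^-2 T.

B ≈ 36.1 mT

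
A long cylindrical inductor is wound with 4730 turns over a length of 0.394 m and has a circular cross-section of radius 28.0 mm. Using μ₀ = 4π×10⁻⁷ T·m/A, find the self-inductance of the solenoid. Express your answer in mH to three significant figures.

L ≈ 176 mH

A = πr² = π(2.800×10^-2 m)² = 2.463×10^-3 m².
For a long solenoid, L = μ₀N²A/ℓ.
L = (4π×10⁻⁷)(4730)²(2.463×10^-3)/(0.394 m) = 0.1758 H.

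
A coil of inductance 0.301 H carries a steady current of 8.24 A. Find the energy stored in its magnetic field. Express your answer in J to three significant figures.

Stored magnetic energy: U = ½LI².
U = ½(0.301 H)(8.24 A)² = 10.22 J.

U ≈ 10.2 J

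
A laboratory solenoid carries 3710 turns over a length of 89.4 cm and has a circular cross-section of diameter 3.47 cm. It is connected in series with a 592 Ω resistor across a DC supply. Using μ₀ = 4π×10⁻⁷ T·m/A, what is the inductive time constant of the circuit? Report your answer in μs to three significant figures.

A = π(d/2)² = π(1.735×10^-2 m)² = 9.457×10^-4 m².
L = μ₀N²A/ℓ = (4π×10⁻⁷)(3710)²(9.457×10^-4)/(0.894) = 1.830×10^-2 H.
τ = L/R = (1.830×10^-2)/(592) = 3.091×10^-5 s.

τ ≈ 30.9 μs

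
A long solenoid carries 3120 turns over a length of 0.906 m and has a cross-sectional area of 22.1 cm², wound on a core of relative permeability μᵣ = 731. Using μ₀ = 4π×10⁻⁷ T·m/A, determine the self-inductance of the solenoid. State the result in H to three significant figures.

A = 22.1 cm² = 2.210×10^-3 m².
For a long solenoid, L = μ₀μᵣN²A/ℓ.
L = (4π×10⁻⁷)(731)(3120)²(2.210×10^-3)/(0.906 m) = 21.81 H.

L ≈ 21.8 H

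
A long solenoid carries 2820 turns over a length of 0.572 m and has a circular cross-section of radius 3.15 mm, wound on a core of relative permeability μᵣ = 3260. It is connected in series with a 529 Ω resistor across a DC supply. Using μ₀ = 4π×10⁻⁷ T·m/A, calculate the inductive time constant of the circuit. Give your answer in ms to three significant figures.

A = πr² = π(3.150×10^-3 m)² = 3.117×10^-5 m².
L = μ₀μᵣN²A/ℓ = (4π×10⁻⁷)(3260)(2820)²(3.117×10^-5)/(0.572) = 1.775 H.
τ = L/R = (1.775)/(529) = 3.356×10^-3 s.

τ ≈ 3.36 ms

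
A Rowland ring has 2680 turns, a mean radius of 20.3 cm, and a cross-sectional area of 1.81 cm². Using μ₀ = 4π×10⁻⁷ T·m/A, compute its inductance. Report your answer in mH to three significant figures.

L ≈ 1.28 mH

For a thin toroid, L = μ₀N²A/(2πR).
L = (4π×10⁻⁷)(2680)²(1.810×10^-4) / (2π×0.203 m) = 1.281×10^-3 H.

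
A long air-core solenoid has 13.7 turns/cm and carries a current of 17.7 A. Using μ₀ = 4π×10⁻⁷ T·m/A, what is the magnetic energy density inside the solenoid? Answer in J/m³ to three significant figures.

B = μ₀nI = (4π×10⁻⁷)(1.370×10^3)(17.7) = 3.047×10^-2 T.
u = B²/(2μ₀) = (3.047×10^-2)²/(2×4π×10⁻⁷) = 369.46 J/m³.

u ≈ 369 J/m³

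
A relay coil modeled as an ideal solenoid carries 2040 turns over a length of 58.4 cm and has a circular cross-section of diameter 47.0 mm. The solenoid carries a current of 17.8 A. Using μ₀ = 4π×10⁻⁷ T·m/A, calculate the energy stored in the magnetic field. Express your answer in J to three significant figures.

U ≈ 2.46 J

A = π(d/2)² = π(2.350×10^-2 m)² = 1.7349×10^-3 m².
L = μ₀N²A/ℓ = (4π×10⁻⁷)(2040)²(1.7349×10^-3)/(0.584) = 1.554×10^-2 H.
U = ½LI² = ½(1.554×10^-2)(17.8)² = 2.461 J.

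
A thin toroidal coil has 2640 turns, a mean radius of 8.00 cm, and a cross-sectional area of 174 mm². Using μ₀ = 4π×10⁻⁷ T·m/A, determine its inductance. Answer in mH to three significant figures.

For a thin toroid, L = μ₀N²A/(2πR).
L = (4π×10⁻⁷)(2640)²(1.740×10^-4) / (2π×8.000×10^-2 m) = 3.032×10^-3 H.

L ≈ 3.03 mH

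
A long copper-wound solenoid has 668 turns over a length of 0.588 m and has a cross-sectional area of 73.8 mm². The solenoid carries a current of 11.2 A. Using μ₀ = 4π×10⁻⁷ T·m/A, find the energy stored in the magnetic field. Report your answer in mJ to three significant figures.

U ≈ 4.41 mJ

A = 73.8 mm² = 7.380×10^-5 m².
L = μ₀N²A/ℓ = (4π×10⁻⁷)(668)²(7.380×10^-5)/(0.588) = 7.038×10^-5 H.
U = ½LI² = ½(7.038×10^-5)(11.2)² = 4.414×10^-3 J.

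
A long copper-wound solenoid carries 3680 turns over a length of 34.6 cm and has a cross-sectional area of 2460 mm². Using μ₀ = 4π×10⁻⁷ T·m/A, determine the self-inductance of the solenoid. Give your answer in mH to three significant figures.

A = 2460 mm² = 2.460×10^-3 m².
For a long solenoid, L = μ₀N²A/ℓ.
L = (4π×10⁻⁷)(3680)²(2.460×10^-3)/(0.346 m) = 0.121 H.

L ≈ 121 mH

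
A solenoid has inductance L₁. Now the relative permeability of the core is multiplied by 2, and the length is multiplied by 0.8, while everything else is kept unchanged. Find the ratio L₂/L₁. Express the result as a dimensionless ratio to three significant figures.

For a solenoid, L ∝ μᵣN²A/ℓ.
L₂/L₁ = (2) × (0.8)^-1 = 2.50.

L₂/L₁ = 2.50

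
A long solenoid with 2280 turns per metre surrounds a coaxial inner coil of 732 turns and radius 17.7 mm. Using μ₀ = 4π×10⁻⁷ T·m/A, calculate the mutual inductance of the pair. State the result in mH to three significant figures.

M ≈ 2.06 mH

The outer solenoid produces a uniform field B₁ = μ₀n₁I₁ across the inner coil,
so the flux linkage is N₂Φ = N₂B₁A₂ = μ₀n₁N₂A₂·I₁, giving M = μ₀n₁N₂A₂.
A₂ = πr² = π(1.770×10^-2 m)² = 9.842×10^-4 m².
M = (4π×10⁻⁷)(2280)(732)(9.842×10^-4) = 2.064×10^-3 H.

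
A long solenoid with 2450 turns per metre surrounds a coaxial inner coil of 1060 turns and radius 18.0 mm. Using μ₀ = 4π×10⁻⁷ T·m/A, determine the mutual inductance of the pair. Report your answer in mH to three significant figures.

M ≈ 3.32 mH

The outer solenoid produces a uniform field B₁ = μ₀n₁I₁ across the inner coil,
so the flux linkage is N₂Φ = N₂B₁A₂ = μ₀n₁N₂A₂·I₁, giving M = μ₀n₁N₂A₂.
A₂ = πr² = π(1.800×10^-2 m)² = 1.018×10^-3 m².
M = (4π×10⁻⁷)(2450)(1060)(1.018×10^-3) = 3.322×10^-3 H.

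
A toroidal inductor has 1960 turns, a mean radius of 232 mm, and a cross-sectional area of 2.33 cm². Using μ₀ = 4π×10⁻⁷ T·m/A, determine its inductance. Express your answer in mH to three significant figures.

L ≈ 0.772 mH

For a thin toroid, L = μ₀N²A/(2πR).
L = (4π×10⁻⁷)(1960)²(2.330×10^-4) / (2π×0.232 m) = 7.716×10^-4 H.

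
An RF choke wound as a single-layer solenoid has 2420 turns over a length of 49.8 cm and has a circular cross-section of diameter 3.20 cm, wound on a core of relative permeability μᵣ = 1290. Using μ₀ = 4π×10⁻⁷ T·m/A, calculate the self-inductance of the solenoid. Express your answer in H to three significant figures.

A = π(d/2)² = π(1.600×10^-2 m)² = 8.042×10^-4 m².
For a long solenoid, L = μ₀μᵣN²A/ℓ.
L = (4π×10⁻⁷)(1290)(2420)²(8.042×10^-4)/(0.498 m) = 15.33 H.

L ≈ 15.3 H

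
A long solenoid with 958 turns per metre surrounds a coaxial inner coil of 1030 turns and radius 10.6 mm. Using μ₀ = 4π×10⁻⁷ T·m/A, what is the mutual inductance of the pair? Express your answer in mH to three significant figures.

The outer solenoid produces a uniform field B₁ = μ₀n₁I₁ across the inner coil,
so the flux linkage is N₂Φ = N₂B₁A₂ = μ₀n₁N₂A₂·I₁, giving M = μ₀n₁N₂A₂.
A₂ = πr² = π(1.060×10^-2 m)² = 3.530×10^-4 m².
M = (4π×10⁻⁷)(958)(1030)(3.530×10^-4) = 4.377×10^-4 H.

M ≈ 0.438 mH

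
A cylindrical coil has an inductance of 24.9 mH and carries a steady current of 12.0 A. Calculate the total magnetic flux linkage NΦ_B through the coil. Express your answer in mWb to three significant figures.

NΦ_B ≈ 299 mWb

From L = NΦ_B/I, the flux linkage is NΦ_B = LI.
NΦ_B = (2.490×10^-2 H)(12.0 A) = 0.2988 Wb.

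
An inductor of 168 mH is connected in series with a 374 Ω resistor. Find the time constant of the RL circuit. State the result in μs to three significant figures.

τ = L/R = (0.168 H)/(374 Ω) = 4.492×10^-4 s.

τ ≈ 449 μs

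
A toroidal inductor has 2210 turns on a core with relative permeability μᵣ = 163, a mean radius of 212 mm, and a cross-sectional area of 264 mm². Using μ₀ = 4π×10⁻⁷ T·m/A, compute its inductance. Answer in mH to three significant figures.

L ≈ 198 mH

For a thin toroid, L = μ₀μᵣN²A/(2πR).
L = (4π×10⁻⁷)(163)(2210)²(2.640×10^-4) / (2π×0.212 m) = 0.1983 H.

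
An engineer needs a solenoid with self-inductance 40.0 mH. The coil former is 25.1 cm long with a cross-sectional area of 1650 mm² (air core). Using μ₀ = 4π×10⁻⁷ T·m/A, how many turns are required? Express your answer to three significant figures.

N ≈ 2200 turns

A = 1650 mm² = 1.650×10^-3 m².
From L = μ₀N²A/ℓ, N = √(Lℓ / (μ₀A)).
N = √[(4.000×10^-2)(0.251) / ((4π×10⁻⁷)×1.650×10^-3)] = √(4.842×10^6) ≈ 2200.5.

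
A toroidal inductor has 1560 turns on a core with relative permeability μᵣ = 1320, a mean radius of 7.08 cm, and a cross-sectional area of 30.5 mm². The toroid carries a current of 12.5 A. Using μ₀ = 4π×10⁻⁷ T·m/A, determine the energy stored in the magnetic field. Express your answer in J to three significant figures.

L = μ₀μᵣN²A/(2πR) = (4π×10⁻⁷)(1320)(1560)²(3.050×10^-5)/(2π×7.080×10^-2) = 0.2768 H.
U = ½LI² = ½(0.2768)(12.5)² = 21.62 J.

U ≈ 21.6 J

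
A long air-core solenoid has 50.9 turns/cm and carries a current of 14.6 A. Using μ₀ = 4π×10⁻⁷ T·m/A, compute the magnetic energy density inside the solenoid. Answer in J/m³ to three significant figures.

B = μ₀nI = (4π×10⁻⁷)(5.090×10^3)(14.6) = 9.339×10^-2 T.
u = B²/(2μ₀) = (9.339×10^-2)²/(2×4π×10⁻⁷) = 3.470×10^3 J/m³.

u ≈ 3470 J/m³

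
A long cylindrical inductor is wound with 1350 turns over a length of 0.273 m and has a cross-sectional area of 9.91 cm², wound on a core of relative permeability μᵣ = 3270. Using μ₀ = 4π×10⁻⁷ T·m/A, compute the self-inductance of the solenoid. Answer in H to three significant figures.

A = 9.91 cm² = 9.910×10^-4 m².
For a long solenoid, L = μ₀μᵣN²A/ℓ.
L = (4π×10⁻⁷)(3270)(1350)²(9.910×10^-4)/(0.273 m) = 27.19 H.

L ≈ 27.2 H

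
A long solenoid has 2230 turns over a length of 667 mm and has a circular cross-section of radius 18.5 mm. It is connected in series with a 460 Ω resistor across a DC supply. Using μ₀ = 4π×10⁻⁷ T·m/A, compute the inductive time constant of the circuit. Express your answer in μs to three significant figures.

A = πr² = π(1.850×10^-2 m)² = 1.075×10^-3 m².
L = μ₀N²A/ℓ = (4π×10⁻⁷)(2230)²(1.075×10^-3)/(0.667) = 1.007×10^-2 H.
τ = L/R = (1.007×10^-2)/(460) = 2.190×10^-5 s.

τ ≈ 21.9 μs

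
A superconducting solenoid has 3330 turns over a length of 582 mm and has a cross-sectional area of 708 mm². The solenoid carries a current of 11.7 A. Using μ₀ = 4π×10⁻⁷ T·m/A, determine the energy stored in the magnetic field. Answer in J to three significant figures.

A = 708 mm² = 7.080×10^-4 m².
L = μ₀N²A/ℓ = (4π×10⁻⁷)(3330)²(7.080×10^-4)/(0.582) = 1.695×10^-2 H.
U = ½LI² = ½(1.695×10^-2)(11.7)² = 1.16 J.

U ≈ 1.16 J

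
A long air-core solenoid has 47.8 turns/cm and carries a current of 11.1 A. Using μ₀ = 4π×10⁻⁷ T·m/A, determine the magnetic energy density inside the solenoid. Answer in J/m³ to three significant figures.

B = μ₀nI = (4π×10⁻⁷)(4.780×10^3)(11.1) = 6.667×10^-2 T.
u = B²/(2μ₀) = (6.667×10^-2)²/(2×4π×10⁻⁷) = 1.769×10^3 J/m³.

u ≈ 1770 J/m³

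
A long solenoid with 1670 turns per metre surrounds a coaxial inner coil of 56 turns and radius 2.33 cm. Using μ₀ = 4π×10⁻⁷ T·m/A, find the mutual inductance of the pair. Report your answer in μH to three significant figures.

The outer solenoid produces a uniform field B₁ = μ₀n₁I₁ across the inner coil,
so the flux linkage is N₂Φ = N₂B₁A₂ = μ₀n₁N₂A₂·I₁, giving M = μ₀n₁N₂A₂.
A₂ = πr² = π(2.330×10^-2 m)² = 1.706×10^-3 m².
M = (4π×10⁻⁷)(1670)(56)(1.706×10^-3) = 2.004×10^-4 H.

M ≈ 200 μH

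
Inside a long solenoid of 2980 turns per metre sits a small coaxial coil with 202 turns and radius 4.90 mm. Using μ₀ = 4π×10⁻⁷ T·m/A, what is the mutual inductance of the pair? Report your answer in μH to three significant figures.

M ≈ 57.1 μH

The outer solenoid produces a uniform field B₁ = μ₀n₁I₁ across the inner coil,
so the flux linkage is N₂Φ = N₂B₁A₂ = μ₀n₁N₂A₂·I₁, giving M = μ₀n₁N₂A₂.
A₂ = πr² = π(4.900×10^-3 m)² = 7.543×10^-5 m².
M = (4π×10⁻⁷)(2980)(202)(7.543×10^-5) = 5.706×10^-5 H.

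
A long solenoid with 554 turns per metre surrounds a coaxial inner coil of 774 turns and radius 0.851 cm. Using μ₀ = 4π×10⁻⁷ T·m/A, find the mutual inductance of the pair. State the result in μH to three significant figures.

M ≈ 123 μH

The outer solenoid produces a uniform field B₁ = μ₀n₁I₁ across the inner coil,
so the flux linkage is N₂Φ = N₂B₁A₂ = μ₀n₁N₂A₂·I₁, giving M = μ₀n₁N₂A₂.
A₂ = πr² = π(8.510×10^-3 m)² = 2.275×10^-4 m².
M = (4π×10⁻⁷)(554)(774)(2.275×10^-4) = 1.226×10^-4 H.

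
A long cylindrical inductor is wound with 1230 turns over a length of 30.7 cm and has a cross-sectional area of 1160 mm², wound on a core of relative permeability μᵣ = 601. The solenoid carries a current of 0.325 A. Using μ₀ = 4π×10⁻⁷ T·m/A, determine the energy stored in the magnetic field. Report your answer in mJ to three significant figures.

U ≈ 228 mJ

A = 1160 mm² = 1.160×10^-3 m².
L = μ₀μᵣN²A/ℓ = (4π×10⁻⁷)(601)(1230)²(1.160×10^-3)/(0.307) = 4.317 H.
U = ½LI² = ½(4.317)(0.325)² = 0.228 J.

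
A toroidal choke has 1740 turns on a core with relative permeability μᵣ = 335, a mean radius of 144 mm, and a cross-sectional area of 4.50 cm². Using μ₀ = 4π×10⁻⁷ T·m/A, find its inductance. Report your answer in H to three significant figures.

L ≈ 0.634 H

For a thin toroid, L = μ₀μᵣN²A/(2πR).
L = (4π×10⁻⁷)(335)(1740)²(4.500×10^-4) / (2π×0.144 m) = 0.6339 H.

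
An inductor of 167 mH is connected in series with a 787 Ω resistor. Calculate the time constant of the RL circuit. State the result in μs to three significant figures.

τ ≈ 212 μs

τ = L/R = (0.167 H)/(787 Ω) = 2.122×10^-4 s.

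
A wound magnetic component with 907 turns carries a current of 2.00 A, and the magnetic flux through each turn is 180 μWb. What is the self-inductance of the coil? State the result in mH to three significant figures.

L ≈ 81.6 mH

Self-inductance is defined by L = NΦ_B/I (flux linkage over current).
L = (907)(1.800×10^-4 Wb)/(2.00 A) = 8.163×10^-2 H.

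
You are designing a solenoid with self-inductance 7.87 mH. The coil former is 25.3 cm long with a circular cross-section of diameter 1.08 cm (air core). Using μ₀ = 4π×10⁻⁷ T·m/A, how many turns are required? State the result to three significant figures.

N ≈ 4160 turns

A = π(d/2)² = π(5.400×10^-3 m)² = 9.161×10^-5 m².
From L = μ₀N²A/ℓ, N = √(Lℓ / (μ₀A)).
N = √[(7.870×10^-3)(0.253) / ((4π×10⁻⁷)×9.161×10^-5)] = √(1.730×10^7) ≈ 4158.9.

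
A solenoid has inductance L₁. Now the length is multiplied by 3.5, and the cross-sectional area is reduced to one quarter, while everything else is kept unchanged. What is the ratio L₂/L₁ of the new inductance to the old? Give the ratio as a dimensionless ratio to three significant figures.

L₂/L₁ = 0.0714

For a solenoid, L ∝ μᵣN²A/ℓ.
L₂/L₁ = (3.5)^-1 × (0.25) = 0.0714.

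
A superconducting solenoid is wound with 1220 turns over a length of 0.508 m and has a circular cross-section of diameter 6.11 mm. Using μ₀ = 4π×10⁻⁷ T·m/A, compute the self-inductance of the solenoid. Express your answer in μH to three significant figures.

A = π(d/2)² = π(3.055×10^-3 m)² = 2.932×10^-5 m².
For a long solenoid, L = μ₀N²A/ℓ.
L = (4π×10⁻⁷)(1220)²(2.932×10^-5)/(0.508 m) = 1.080×10^-4 H.

L ≈ 108 μH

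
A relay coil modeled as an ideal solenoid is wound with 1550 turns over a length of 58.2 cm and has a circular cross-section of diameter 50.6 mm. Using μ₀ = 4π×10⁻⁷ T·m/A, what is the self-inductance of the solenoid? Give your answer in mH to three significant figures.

A = π(d/2)² = π(2.530×10^-2 m)² = 2.011×10^-3 m².
For a long solenoid, L = μ₀N²A/ℓ.
L = (4π×10⁻⁷)(1550)²(2.011×10^-3)/(0.582 m) = 1.043×10^-2 H.

L ≈ 10.4 mH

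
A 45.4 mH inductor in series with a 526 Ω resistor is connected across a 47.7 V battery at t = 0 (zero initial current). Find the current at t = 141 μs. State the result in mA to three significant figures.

I ≈ 73.0 mA

τ = L/R = 4.540×10^-2/526 = 8.631×10^-5 s; final current I_∞ = ε/R = 47.7/526 = 9.068×10^-2 A.
I(t) = I_∞(1 − e^(−t/τ)) with t/τ = 1.634.
I = (9.068×10^-2)(1 − e^(−1.634)) = 7.298×10^-2 A.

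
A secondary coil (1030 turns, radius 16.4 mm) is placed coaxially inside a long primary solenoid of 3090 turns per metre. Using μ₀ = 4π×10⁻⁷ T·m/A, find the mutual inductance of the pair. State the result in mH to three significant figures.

M ≈ 3.38 mH

The outer solenoid produces a uniform field B₁ = μ₀n₁I₁ across the inner coil,
so the flux linkage is N₂Φ = N₂B₁A₂ = μ₀n₁N₂A₂·I₁, giving M = μ₀n₁N₂A₂.
A₂ = πr² = π(1.640×10^-2 m)² = 8.450×10^-4 m².
M = (4π×10⁻⁷)(3090)(1030)(8.450×10^-4) = 3.379×10^-3 H.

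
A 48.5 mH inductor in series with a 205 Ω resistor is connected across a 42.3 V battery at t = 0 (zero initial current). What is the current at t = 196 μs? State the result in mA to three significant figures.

τ = L/R = 4.850×10^-2/205 = 2.366×10^-4 s; final current I_∞ = ε/R = 42.3/205 = 0.2063 A.
I(t) = I_∞(1 − e^(−t/τ)) with t/τ = 0.828.
I = (0.2063)(1 − e^(−0.828)) = 0.1162 A.

I ≈ 116 mA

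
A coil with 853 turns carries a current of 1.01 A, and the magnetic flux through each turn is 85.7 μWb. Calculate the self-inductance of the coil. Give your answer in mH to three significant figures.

L ≈ 72.4 mH

Self-inductance is defined by L = NΦ_B/I (flux linkage over current).
L = (853)(8.570×10^-5 Wb)/(1.01 A) = 7.238×10^-2 H.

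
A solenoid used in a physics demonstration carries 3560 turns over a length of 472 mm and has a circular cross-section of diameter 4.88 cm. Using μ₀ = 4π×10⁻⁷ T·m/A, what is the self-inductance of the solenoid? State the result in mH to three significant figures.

L ≈ 63.1 mH

A = π(d/2)² = π(2.440×10^-2 m)² = 1.870×10^-3 m².
For a long solenoid, L = μ₀N²A/ℓ.
L = (4π×10⁻⁷)(3560)²(1.870×10^-3)/(0.472 m) = 6.311×10^-2 H.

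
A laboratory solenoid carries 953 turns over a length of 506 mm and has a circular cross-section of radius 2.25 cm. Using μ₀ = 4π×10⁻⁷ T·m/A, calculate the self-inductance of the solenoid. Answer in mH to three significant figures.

L ≈ 3.59 mH

A = πr² = π(2.250×10^-2 m)² = 1.590×10^-3 m².
For a long solenoid, L = μ₀N²A/ℓ.
L = (4π×10⁻⁷)(953)²(1.590×10^-3)/(0.506 m) = 3.587×10^-3 H.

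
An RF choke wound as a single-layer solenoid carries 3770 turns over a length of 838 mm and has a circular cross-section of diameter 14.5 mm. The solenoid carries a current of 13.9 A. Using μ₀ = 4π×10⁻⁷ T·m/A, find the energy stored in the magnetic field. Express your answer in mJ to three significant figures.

U ≈ 340 mJ

A = π(d/2)² = π(7.250×10^-3 m)² = 1.651×10^-4 m².
L = μ₀N²A/ℓ = (4π×10⁻⁷)(3770)²(1.651×10^-4)/(0.838) = 3.519×10^-3 H.
U = ½LI² = ½(3.519×10^-3)(13.9)² = 0.34 J.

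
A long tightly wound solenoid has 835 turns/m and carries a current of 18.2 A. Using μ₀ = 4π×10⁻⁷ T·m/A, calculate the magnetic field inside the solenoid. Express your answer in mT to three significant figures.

Inside a long solenoid, B = μ₀nI.
B = (4π×10⁻⁷)(835 m⁻¹)(18.2 A) = 1.910×10^-2 T.

B ≈ 19.1 mT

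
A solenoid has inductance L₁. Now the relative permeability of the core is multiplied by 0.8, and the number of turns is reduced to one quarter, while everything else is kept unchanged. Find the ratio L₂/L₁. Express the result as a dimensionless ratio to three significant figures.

For a solenoid, L ∝ μᵣN²A/ℓ.
L₂/L₁ = (0.8) × (0.25)^2 = 0.0500.

L₂/L₁ = 0.0500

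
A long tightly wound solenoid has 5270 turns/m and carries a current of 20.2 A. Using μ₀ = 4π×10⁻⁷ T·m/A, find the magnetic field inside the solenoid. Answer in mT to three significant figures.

B ≈ 134 mT

Inside a long solenoid, B = μ₀nI.
B = (4π×10⁻⁷)(5.270×10^3 m⁻¹)(20.2 A) = 0.1338 T.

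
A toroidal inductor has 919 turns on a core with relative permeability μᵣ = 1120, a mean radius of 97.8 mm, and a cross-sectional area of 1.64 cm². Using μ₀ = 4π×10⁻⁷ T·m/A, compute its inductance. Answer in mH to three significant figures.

L ≈ 317 mH

For a thin toroid, L = μ₀μᵣN²A/(2πR).
L = (4π×10⁻⁷)(1120)(919)²(1.640×10^-4) / (2π×9.780×10^-2 m) = 0.3172 H.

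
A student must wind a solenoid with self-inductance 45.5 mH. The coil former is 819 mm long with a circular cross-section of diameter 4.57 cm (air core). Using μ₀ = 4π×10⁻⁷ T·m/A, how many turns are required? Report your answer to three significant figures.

N ≈ 4250 turns

A = π(d/2)² = π(2.285×10^-2 m)² = 1.640×10^-3 m².
From L = μ₀N²A/ℓ, N = √(Lℓ / (μ₀A)).
N = √[(4.550×10^-2)(0.819) / ((4π×10⁻⁷)×1.640×10^-3)] = √(1.808×10^7) ≈ 4251.9.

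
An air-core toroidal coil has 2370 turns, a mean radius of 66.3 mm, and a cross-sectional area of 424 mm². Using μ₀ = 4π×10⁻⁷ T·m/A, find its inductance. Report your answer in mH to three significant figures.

L ≈ 7.18 mH

For a thin toroid, L = μ₀N²A/(2πR).
L = (4π×10⁻⁷)(2370)²(4.240×10^-4) / (2π×6.630×10^-2 m) = 7.184×10^-3 H.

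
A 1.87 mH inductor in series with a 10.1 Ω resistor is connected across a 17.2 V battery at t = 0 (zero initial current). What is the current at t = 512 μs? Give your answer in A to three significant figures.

I ≈ 1.60 A

τ = L/R = 1.870×10^-3/10.1 = 1.851×10^-4 s; final current I_∞ = ε/R = 17.2/10.1 = 1.703 A.
I(t) = I_∞(1 − e^(−t/τ)) with t/τ = 2.765.
I = (1.703)(1 − e^(−2.765)) = 1.596 A.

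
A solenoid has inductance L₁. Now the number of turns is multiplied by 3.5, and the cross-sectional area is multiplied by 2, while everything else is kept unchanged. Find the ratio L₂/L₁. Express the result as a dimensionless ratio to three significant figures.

For a solenoid, L ∝ μᵣN²A/ℓ.
L₂/L₁ = (3.5)^2 × (2) = 24.5.

L₂/L₁ = 24.5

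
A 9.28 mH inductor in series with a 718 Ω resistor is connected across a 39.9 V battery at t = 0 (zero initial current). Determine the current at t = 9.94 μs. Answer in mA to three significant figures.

I ≈ 29.8 mA

τ = L/R = 9.280×10^-3/718 = 1.292×10^-5 s; final current I_∞ = ε/R = 39.9/718 = 5.557×10^-2 A.
I(t) = I_∞(1 − e^(−t/τ)) with t/τ = 0.769.
I = (5.557×10^-2)(1 − e^(−0.769)) = 2.982×10^-2 A.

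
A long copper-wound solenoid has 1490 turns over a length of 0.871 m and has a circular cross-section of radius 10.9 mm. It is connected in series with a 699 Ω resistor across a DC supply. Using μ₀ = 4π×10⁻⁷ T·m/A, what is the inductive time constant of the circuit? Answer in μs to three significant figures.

A = πr² = π(1.090×10^-2 m)² = 3.733×10^-4 m².
L = μ₀N²A/ℓ = (4π×10⁻⁷)(1490)²(3.733×10^-4)/(0.871) = 1.196×10^-3 H.
τ = L/R = (1.196×10^-3)/(699) = 1.710×10^-6 s.

τ ≈ 1.71 μs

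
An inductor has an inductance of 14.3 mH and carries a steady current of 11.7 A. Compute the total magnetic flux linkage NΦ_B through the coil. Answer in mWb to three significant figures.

From L = NΦ_B/I, the flux linkage is NΦ_B = LI.
NΦ_B = (1.430×10^-2 H)(11.7 A) = 0.1673 Wb.

NΦ_B ≈ 167 mWb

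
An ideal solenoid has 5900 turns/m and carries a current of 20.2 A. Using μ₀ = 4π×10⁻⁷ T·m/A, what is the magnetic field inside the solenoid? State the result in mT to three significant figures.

Inside a long solenoid, B = μ₀nI.
B = (4π×10⁻⁷)(5.900×10^3 m⁻¹)(20.2 A) = 0.1498 T.

B ≈ 150 mT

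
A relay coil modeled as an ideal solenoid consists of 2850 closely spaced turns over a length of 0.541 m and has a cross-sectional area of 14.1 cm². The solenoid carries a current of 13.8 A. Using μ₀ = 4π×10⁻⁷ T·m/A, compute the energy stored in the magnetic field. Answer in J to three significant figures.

A = 14.1 cm² = 1.410×10^-3 m².
L = μ₀N²A/ℓ = (4π×10⁻⁷)(2850)²(1.410×10^-3)/(0.541) = 2.660×10^-2 H.
U = ½LI² = ½(2.660×10^-2)(13.8)² = 2.533 J.

U ≈ 2.53 J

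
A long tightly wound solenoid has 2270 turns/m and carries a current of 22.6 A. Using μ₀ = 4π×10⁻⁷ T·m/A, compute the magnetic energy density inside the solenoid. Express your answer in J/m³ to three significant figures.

B = μ₀nI = (4π×10⁻⁷)(2.270×10^3)(22.6) = 6.447×10^-2 T.
u = B²/(2μ₀) = (6.447×10^-2)²/(2×4π×10⁻⁷) = 1.654×10^3 J/m³.

u ≈ 1650 J/m³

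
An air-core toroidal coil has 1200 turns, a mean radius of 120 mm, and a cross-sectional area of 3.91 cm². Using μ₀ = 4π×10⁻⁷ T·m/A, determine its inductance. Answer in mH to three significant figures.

L ≈ 0.938 mH

For a thin toroid, L = μ₀N²A/(2πR).
L = (4π×10⁻⁷)(1200)²(3.910×10^-4) / (2π×0.12 m) = 9.384×10^-4 H.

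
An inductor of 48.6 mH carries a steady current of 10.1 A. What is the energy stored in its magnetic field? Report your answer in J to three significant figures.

Stored magnetic energy: U = ½LI².
U = ½(4.860×10^-2 H)(10.1 A)² = 2.479 J.

U ≈ 2.48 J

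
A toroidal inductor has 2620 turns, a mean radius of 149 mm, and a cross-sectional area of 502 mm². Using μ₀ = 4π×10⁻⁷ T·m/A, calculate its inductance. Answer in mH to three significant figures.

L ≈ 4.63 mH

For a thin toroid, L = μ₀N²A/(2πR).
L = (4π×10⁻⁷)(2620)²(5.020×10^-4) / (2π×0.149 m) = 4.625×10^-3 H.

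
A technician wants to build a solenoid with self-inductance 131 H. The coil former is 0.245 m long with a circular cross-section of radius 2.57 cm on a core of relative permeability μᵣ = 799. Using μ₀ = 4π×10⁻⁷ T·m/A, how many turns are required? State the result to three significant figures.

N ≈ 3920 turns

A = πr² = π(2.570×10^-2 m)² = 2.07499×10^-3 m².
From L = μ₀μᵣN²A/ℓ, N = √(Lℓ / (μ₀μᵣA)).
N = √[(131)(0.245) / ((4π×10⁻⁷)(799)×2.07499×10^-3)] = √(1.541×10^7) ≈ 3924.9.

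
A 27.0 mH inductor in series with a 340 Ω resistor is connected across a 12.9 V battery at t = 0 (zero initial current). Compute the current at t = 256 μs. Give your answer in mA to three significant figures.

I ≈ 36.4 mA

τ = L/R = 2.700×10^-2/340 = 7.941×10^-5 s; final current I_∞ = ε/R = 12.9/340 = 3.794×10^-2 A.
I(t) = I_∞(1 − e^(−t/τ)) with t/τ = 3.224.
I = (3.794×10^-2)(1 − e^(−3.224)) = 3.643×10^-2 A.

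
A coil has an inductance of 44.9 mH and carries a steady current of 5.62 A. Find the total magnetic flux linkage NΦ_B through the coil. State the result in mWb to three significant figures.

NΦ_B ≈ 252 mWb

From L = NΦ_B/I, the flux linkage is NΦ_B = LI.
NΦ_B = (4.490×10^-2 H)(5.62 A) = 0.2523 Wb.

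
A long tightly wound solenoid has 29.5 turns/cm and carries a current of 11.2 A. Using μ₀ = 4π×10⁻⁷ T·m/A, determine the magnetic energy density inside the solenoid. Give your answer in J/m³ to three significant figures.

B = μ₀nI = (4π×10⁻⁷)(2.950×10^3)(11.2) = 4.152×10^-2 T.
u = B²/(2μ₀) = (4.152×10^-2)²/(2×4π×10⁻⁷) = 685.9 J/m³.

u ≈ 686 J/m³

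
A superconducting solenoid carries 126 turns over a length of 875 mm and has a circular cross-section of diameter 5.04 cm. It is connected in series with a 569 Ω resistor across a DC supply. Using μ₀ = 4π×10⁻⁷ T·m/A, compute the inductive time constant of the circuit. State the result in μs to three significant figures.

A = π(d/2)² = π(2.520×10^-2 m)² = 1.995×10^-3 m².
L = μ₀N²A/ℓ = (4π×10⁻⁷)(126)²(1.995×10^-3)/(0.875) = 4.549×10^-5 H.
τ = L/R = (4.549×10^-5)/(569) = 7.994×10^-8 s.

τ ≈ 0.0799 μs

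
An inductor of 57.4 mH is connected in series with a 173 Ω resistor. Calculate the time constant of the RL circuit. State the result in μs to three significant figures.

τ ≈ 332 μs

τ = L/R = (5.740×10^-2 H)/(173 Ω) = 3.318×10^-4 s.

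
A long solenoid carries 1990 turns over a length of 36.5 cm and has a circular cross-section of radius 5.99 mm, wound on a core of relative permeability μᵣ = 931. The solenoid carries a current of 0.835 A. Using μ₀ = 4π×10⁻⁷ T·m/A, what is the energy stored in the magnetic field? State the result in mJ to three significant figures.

A = πr² = π(5.990×10^-3 m)² = 1.127×10^-4 m².
L = μ₀μᵣN²A/ℓ = (4π×10⁻⁷)(931)(1990)²(1.127×10^-4)/(0.365) = 1.431 H.
U = ½LI² = ½(1.431)(0.835)² = 0.4988 J.

U ≈ 499 mJ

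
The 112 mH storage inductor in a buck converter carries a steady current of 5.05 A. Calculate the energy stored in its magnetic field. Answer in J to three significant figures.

Stored magnetic energy: U = ½LI².
U = ½(0.112 H)(5.05 A)² = 1.428 J.

U ≈ 1.43 J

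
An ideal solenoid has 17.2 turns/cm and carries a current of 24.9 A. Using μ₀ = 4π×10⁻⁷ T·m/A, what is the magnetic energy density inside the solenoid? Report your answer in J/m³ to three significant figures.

u ≈ 1150 J/m³

B = μ₀nI = (4π×10⁻⁷)(1.720×10^3)(24.9) = 5.382×10^-2 T.
u = B²/(2μ₀) = (5.382×10^-2)²/(2×4π×10⁻⁷) = 1.152×10^3 J/m³.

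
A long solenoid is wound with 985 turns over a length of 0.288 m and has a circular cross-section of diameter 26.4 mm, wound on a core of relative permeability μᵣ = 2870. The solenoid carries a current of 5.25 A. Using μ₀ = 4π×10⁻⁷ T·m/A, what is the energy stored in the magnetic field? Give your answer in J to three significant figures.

A = π(d/2)² = π(1.320×10^-2 m)² = 5.474×10^-4 m².
L = μ₀μᵣN²A/ℓ = (4π×10⁻⁷)(2870)(985)²(5.474×10^-4)/(0.288) = 6.651 H.
U = ½LI² = ½(6.651)(5.25)² = 91.66 J.

U ≈ 91.7 J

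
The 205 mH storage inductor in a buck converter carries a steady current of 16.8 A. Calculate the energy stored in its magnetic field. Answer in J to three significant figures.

Stored magnetic energy: U = ½LI².
U = ½(0.205 H)(16.8 A)² = 28.93 J.

U ≈ 28.9 J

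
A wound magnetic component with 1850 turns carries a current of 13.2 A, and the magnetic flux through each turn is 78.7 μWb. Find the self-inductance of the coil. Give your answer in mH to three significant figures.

Self-inductance is defined by L = NΦ_B/I (flux linkage over current).
L = (1850)(7.870×10^-5 Wb)/(13.2 A) = 1.103×10^-2 H.

L ≈ 11.0 mH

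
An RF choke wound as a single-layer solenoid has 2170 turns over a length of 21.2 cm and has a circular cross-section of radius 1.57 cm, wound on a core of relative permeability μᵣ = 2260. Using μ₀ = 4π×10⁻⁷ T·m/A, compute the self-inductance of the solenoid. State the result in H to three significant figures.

A = πr² = π(1.570×10^-2 m)² = 7.744×10^-4 m².
For a long solenoid, L = μ₀μᵣN²A/ℓ.
L = (4π×10⁻⁷)(2260)(2170)²(7.744×10^-4)/(0.212 m) = 48.848 H.

L ≈ 48.8 H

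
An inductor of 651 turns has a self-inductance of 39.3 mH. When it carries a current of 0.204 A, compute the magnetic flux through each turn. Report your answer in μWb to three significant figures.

Φ_B ≈ 12.3 μWb

From L = NΦ_B/I, the flux per turn is Φ_B = LI/N.
Φ_B = (3.930×10^-2 H)(0.204 A)/651 = 1.232×10^-5 Wb.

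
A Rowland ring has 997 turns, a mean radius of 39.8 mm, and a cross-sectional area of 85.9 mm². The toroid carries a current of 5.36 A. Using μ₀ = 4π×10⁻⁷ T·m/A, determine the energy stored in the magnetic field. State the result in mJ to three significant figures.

U ≈ 6.16 mJ

L = μ₀N²A/(2πR) = (4π×10⁻⁷)(997)²(8.590×10^-5)/(2π×3.980×10^-2) = 4.291×10^-4 H.
U = ½LI² = ½(4.291×10^-4)(5.36)² = 6.164×10^-3 J.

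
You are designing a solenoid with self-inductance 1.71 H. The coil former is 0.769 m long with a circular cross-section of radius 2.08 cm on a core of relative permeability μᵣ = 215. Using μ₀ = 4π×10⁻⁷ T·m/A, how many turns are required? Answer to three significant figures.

A = πr² = π(2.080×10^-2 m)² = 1.359×10^-3 m².
From L = μ₀μᵣN²A/ℓ, N = √(Lℓ / (μ₀μᵣA)).
N = √[(1.71)(0.769) / ((4π×10⁻⁷)(215)×1.359×10^-3)] = √(3.581×10^6) ≈ 1892.3.

N ≈ 1890 turns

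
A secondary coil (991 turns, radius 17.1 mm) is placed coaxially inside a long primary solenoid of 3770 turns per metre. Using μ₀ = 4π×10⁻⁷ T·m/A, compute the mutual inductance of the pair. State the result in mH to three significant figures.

M ≈ 4.31 mH

The outer solenoid produces a uniform field B₁ = μ₀n₁I₁ across the inner coil,
so the flux linkage is N₂Φ = N₂B₁A₂ = μ₀n₁N₂A₂·I₁, giving M = μ₀n₁N₂A₂.
A₂ = πr² = π(1.710×10^-2 m)² = 9.186×10^-4 m².
M = (4π×10⁻⁷)(3770)(991)(9.186×10^-4) = 4.313×10^-3 H.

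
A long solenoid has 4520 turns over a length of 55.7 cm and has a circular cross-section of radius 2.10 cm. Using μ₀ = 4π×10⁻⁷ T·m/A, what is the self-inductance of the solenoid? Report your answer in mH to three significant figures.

L ≈ 63.9 mH

A = πr² = π(2.100×10^-2 m)² = 1.385×10^-3 m².
For a long solenoid, L = μ₀N²A/ℓ.
L = (4π×10⁻⁷)(4520)²(1.385×10^-3)/(0.557 m) = 6.386×10^-2 H.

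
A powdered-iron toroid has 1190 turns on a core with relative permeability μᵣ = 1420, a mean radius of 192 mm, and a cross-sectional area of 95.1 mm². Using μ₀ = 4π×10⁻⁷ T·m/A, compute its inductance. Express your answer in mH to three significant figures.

For a thin toroid, L = μ₀μᵣN²A/(2πR).
L = (4π×10⁻⁷)(1420)(1190)²(9.510×10^-5) / (2π×0.192 m) = 0.1992 H.

L ≈ 199 mH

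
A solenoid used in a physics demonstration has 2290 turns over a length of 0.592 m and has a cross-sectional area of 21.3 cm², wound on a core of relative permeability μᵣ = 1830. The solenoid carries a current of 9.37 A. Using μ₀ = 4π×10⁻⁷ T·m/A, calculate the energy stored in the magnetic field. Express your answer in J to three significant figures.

A = 21.3 cm² = 2.130×10^-3 m².
L = μ₀μᵣN²A/ℓ = (4π×10⁻⁷)(1830)(2290)²(2.130×10^-3)/(0.592) = 43.39 H.
U = ½LI² = ½(43.39)(9.37)² = 1.9048×10^3 J.

U ≈ 1900 J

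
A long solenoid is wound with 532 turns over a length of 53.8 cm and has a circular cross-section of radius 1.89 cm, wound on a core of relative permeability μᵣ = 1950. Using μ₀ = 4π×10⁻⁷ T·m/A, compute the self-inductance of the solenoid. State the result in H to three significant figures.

L ≈ 1.45 H

A = πr² = π(1.890×10^-2 m)² = 1.122×10^-3 m².
For a long solenoid, L = μ₀μᵣN²A/ℓ.
L = (4π×10⁻⁷)(1950)(532)²(1.122×10^-3)/(0.538 m) = 1.447 H.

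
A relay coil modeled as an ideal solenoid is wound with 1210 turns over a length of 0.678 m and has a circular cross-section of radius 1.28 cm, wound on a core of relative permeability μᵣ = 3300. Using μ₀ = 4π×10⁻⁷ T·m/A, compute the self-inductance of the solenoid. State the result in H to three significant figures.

A = πr² = π(1.280×10^-2 m)² = 5.147×10^-4 m².
For a long solenoid, L = μ₀μᵣN²A/ℓ.
L = (4π×10⁻⁷)(3300)(1210)²(5.147×10^-4)/(0.678 m) = 4.609 H.

L ≈ 4.61 H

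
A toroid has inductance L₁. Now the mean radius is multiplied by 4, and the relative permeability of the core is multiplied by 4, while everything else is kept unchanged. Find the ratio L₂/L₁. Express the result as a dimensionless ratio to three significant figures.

L₂/L₁ = 1.00

For a toroid, L ∝ μᵣN²A/R.
L₂/L₁ = (4)^-1 × (4) = 1.00.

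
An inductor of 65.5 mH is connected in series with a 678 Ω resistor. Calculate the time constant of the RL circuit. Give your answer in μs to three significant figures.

τ ≈ 96.6 μs

τ = L/R = (6.550×10^-2 H)/(678 Ω) = 9.661×10^-5 s.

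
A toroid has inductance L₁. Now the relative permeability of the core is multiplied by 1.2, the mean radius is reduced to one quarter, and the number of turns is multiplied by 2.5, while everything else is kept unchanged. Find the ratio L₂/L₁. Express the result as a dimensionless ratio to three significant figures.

For a toroid, L ∝ μᵣN²A/R.
L₂/L₁ = (1.2) × (0.25)^-1 × (2.5)^2 = 30.0.

L₂/L₁ = 30.0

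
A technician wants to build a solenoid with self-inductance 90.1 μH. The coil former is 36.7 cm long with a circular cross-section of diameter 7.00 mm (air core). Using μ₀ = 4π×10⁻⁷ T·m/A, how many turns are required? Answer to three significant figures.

N ≈ 827 turns

A = π(d/2)² = π(3.500×10^-3 m)² = 3.848×10^-5 m².
From L = μ₀N²A/ℓ, N = √(Lℓ / (μ₀A)).
N = √[(9.010×10^-5)(0.367) / ((4π×10⁻⁷)×3.848×10^-5)] = √(6.837×10^5) ≈ 826.9.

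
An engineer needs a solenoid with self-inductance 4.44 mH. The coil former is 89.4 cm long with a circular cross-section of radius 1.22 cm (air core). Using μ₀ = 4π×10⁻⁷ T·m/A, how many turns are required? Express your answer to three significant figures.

A = πr² = π(1.220×10^-2 m)² = 4.676×10^-4 m².
From L = μ₀N²A/ℓ, N = √(Lℓ / (μ₀A)).
N = √[(4.440×10^-3)(0.894) / ((4π×10⁻⁷)×4.676×10^-4)] = √(6.755×10^6) ≈ 2599.1.

N ≈ 2600 turns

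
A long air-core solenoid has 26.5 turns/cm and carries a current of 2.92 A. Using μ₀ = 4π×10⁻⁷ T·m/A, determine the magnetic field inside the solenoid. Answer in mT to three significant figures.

B ≈ 9.72 mT

Inside a long solenoid, B = μ₀nI.
B = (4π×10⁻⁷)(2.650×10^3 m⁻¹)(2.92 A) = 9.724×10^-3 T.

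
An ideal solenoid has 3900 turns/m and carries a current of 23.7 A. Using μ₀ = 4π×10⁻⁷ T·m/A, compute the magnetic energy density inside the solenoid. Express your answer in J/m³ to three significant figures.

u ≈ 5370 J/m³

B = μ₀nI = (4π×10⁻⁷)(3.900×10^3)(23.7) = 0.1162 T.
u = B²/(2μ₀) = (0.1162)²/(2×4π×10⁻⁷) = 5.368×10^3 J/m³.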